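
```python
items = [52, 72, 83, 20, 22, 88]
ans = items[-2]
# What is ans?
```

items has length 6. Negative index -2 maps to positive index 6 + (-2) = 4. items[4] = 22.

22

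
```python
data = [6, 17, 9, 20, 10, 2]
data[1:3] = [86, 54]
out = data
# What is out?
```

data starts as [6, 17, 9, 20, 10, 2] (length 6). The slice data[1:3] covers indices [1, 2] with values [17, 9]. Replacing that slice with [86, 54] (same length) produces [6, 86, 54, 20, 10, 2].

[6, 86, 54, 20, 10, 2]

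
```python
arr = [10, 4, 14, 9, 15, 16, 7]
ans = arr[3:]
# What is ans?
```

arr has length 7. The slice arr[3:] selects indices [3, 4, 5, 6] (3->9, 4->15, 5->16, 6->7), giving [9, 15, 16, 7].

[9, 15, 16, 7]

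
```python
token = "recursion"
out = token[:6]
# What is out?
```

token has length 9. The slice token[:6] selects indices [0, 1, 2, 3, 4, 5] (0->'r', 1->'e', 2->'c', 3->'u', 4->'r', 5->'s'), giving 'recurs'.

'recurs'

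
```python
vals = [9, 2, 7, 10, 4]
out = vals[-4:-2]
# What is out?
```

vals has length 5. The slice vals[-4:-2] selects indices [1, 2] (1->2, 2->7), giving [2, 7].

[2, 7]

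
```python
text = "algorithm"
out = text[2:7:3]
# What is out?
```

text has length 9. The slice text[2:7:3] selects indices [2, 5] (2->'g', 5->'i'), giving 'gi'.

'gi'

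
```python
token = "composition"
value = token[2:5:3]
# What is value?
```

token has length 11. The slice token[2:5:3] selects indices [2] (2->'m'), giving 'm'.

'm'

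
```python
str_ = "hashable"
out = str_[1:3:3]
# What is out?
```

str_ has length 8. The slice str_[1:3:3] selects indices [1] (1->'a'), giving 'a'.

'a'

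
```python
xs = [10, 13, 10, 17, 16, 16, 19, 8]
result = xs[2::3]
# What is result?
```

xs has length 8. The slice xs[2::3] selects indices [2, 5] (2->10, 5->16), giving [10, 16].

[10, 16]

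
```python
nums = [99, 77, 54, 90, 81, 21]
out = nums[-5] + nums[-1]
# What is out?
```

nums has length 6. Negative index -5 maps to positive index 6 + (-5) = 1. nums[1] = 77.
nums has length 6. Negative index -1 maps to positive index 6 + (-1) = 5. nums[5] = 21.
Sum: 77 + 21 = 98.

98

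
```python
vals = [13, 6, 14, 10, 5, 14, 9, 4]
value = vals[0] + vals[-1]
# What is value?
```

vals has length 8. vals[0] = 13.
vals has length 8. Negative index -1 maps to positive index 8 + (-1) = 7. vals[7] = 4.
Sum: 13 + 4 = 17.

17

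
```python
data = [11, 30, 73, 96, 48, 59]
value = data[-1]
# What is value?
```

data has length 6. Negative index -1 maps to positive index 6 + (-1) = 5. data[5] = 59.

59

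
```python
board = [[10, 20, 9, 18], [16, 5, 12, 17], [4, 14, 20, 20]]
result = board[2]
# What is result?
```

board has 3 rows. Row 2 is [4, 14, 20, 20].

[4, 14, 20, 20]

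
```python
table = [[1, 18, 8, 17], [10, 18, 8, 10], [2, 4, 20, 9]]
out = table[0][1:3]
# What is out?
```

table[0] = [1, 18, 8, 17]. table[0] has length 4. The slice table[0][1:3] selects indices [1, 2] (1->18, 2->8), giving [18, 8].

[18, 8]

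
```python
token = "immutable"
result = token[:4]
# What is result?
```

token has length 9. The slice token[:4] selects indices [0, 1, 2, 3] (0->'i', 1->'m', 2->'m', 3->'u'), giving 'immu'.

'immu'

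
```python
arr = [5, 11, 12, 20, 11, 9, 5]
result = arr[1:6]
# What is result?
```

arr has length 7. The slice arr[1:6] selects indices [1, 2, 3, 4, 5] (1->11, 2->12, 3->20, 4->11, 5->9), giving [11, 12, 20, 11, 9].

[11, 12, 20, 11, 9]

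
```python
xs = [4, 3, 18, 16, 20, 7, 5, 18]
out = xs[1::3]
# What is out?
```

xs has length 8. The slice xs[1::3] selects indices [1, 4, 7] (1->3, 4->20, 7->18), giving [3, 20, 18].

[3, 20, 18]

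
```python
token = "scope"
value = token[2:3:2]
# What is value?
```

token has length 5. The slice token[2:3:2] selects indices [2] (2->'o'), giving 'o'.

'o'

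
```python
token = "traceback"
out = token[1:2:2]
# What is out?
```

token has length 9. The slice token[1:2:2] selects indices [1] (1->'r'), giving 'r'.

'r'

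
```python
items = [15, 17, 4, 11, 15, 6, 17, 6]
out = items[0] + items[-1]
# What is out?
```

items has length 8. items[0] = 15.
items has length 8. Negative index -1 maps to positive index 8 + (-1) = 7. items[7] = 6.
Sum: 15 + 6 = 21.

21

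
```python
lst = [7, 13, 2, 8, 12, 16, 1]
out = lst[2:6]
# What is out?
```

lst has length 7. The slice lst[2:6] selects indices [2, 3, 4, 5] (2->2, 3->8, 4->12, 5->16), giving [2, 8, 12, 16].

[2, 8, 12, 16]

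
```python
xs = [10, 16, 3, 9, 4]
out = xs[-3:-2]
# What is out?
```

xs has length 5. The slice xs[-3:-2] selects indices [2] (2->3), giving [3].

[3]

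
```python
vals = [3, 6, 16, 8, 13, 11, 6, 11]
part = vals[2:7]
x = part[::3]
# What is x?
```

vals has length 8. The slice vals[2:7] selects indices [2, 3, 4, 5, 6] (2->16, 3->8, 4->13, 5->11, 6->6), giving [16, 8, 13, 11, 6]. So part = [16, 8, 13, 11, 6]. part has length 5. The slice part[::3] selects indices [0, 3] (0->16, 3->11), giving [16, 11].

[16, 11]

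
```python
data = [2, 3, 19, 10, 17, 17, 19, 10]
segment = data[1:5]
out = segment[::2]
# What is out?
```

data has length 8. The slice data[1:5] selects indices [1, 2, 3, 4] (1->3, 2->19, 3->10, 4->17), giving [3, 19, 10, 17]. So segment = [3, 19, 10, 17]. segment has length 4. The slice segment[::2] selects indices [0, 2] (0->3, 2->10), giving [3, 10].

[3, 10]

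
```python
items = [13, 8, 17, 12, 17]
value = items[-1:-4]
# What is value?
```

items has length 5. The slice items[-1:-4] resolves to an empty index range, so the result is [].

[]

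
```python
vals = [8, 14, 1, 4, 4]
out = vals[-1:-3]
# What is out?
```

vals has length 5. The slice vals[-1:-3] resolves to an empty index range, so the result is [].

[]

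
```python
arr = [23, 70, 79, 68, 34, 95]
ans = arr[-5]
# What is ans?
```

arr has length 6. Negative index -5 maps to positive index 6 + (-5) = 1. arr[1] = 70.

70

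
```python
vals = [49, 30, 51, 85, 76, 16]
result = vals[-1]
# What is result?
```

vals has length 6. Negative index -1 maps to positive index 6 + (-1) = 5. vals[5] = 16.

16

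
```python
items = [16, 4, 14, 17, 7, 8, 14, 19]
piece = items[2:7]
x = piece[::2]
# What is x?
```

items has length 8. The slice items[2:7] selects indices [2, 3, 4, 5, 6] (2->14, 3->17, 4->7, 5->8, 6->14), giving [14, 17, 7, 8, 14]. So piece = [14, 17, 7, 8, 14]. piece has length 5. The slice piece[::2] selects indices [0, 2, 4] (0->14, 2->7, 4->14), giving [14, 7, 14].

[14, 7, 14]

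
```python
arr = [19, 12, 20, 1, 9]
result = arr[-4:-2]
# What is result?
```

arr has length 5. The slice arr[-4:-2] selects indices [1, 2] (1->12, 2->20), giving [12, 20].

[12, 20]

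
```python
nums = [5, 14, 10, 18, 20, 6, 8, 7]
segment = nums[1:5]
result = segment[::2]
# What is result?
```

nums has length 8. The slice nums[1:5] selects indices [1, 2, 3, 4] (1->14, 2->10, 3->18, 4->20), giving [14, 10, 18, 20]. So segment = [14, 10, 18, 20]. segment has length 4. The slice segment[::2] selects indices [0, 2] (0->14, 2->18), giving [14, 18].

[14, 18]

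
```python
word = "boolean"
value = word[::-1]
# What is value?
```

word has length 7. The slice word[::-1] selects indices [6, 5, 4, 3, 2, 1, 0] (6->'n', 5->'a', 4->'e', 3->'l', 2->'o', 1->'o', 0->'b'), giving 'naeloob'.

'naeloob'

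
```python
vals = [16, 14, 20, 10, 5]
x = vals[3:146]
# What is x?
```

vals has length 5. The slice vals[3:146] selects indices [3, 4] (3->10, 4->5), giving [10, 5].

[10, 5]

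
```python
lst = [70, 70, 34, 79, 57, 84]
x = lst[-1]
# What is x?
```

lst has length 6. Negative index -1 maps to positive index 6 + (-1) = 5. lst[5] = 84.

84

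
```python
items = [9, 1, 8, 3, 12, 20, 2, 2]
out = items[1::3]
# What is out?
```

items has length 8. The slice items[1::3] selects indices [1, 4, 7] (1->1, 4->12, 7->2), giving [1, 12, 2].

[1, 12, 2]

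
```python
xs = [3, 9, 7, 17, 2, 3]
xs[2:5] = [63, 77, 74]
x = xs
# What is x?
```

xs starts as [3, 9, 7, 17, 2, 3] (length 6). The slice xs[2:5] covers indices [2, 3, 4] with values [7, 17, 2]. Replacing that slice with [63, 77, 74] (same length) produces [3, 9, 63, 77, 74, 3].

[3, 9, 63, 77, 74, 3]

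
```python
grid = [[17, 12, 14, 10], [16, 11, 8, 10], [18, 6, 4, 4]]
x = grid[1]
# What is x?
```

grid has 3 rows. Row 1 is [16, 11, 8, 10].

[16, 11, 8, 10]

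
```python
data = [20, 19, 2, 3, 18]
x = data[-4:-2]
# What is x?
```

data has length 5. The slice data[-4:-2] selects indices [1, 2] (1->19, 2->2), giving [19, 2].

[19, 2]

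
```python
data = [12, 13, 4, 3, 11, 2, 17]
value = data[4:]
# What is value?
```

data has length 7. The slice data[4:] selects indices [4, 5, 6] (4->11, 5->2, 6->17), giving [11, 2, 17].

[11, 2, 17]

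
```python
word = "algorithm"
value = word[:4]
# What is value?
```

word has length 9. The slice word[:4] selects indices [0, 1, 2, 3] (0->'a', 1->'l', 2->'g', 3->'o'), giving 'algo'.

'algo'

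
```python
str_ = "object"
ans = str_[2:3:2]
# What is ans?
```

str_ has length 6. The slice str_[2:3:2] selects indices [2] (2->'j'), giving 'j'.

'j'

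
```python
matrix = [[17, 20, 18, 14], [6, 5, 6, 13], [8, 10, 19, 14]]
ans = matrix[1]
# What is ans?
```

matrix has 3 rows. Row 1 is [6, 5, 6, 13].

[6, 5, 6, 13]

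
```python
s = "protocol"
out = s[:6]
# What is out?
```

s has length 8. The slice s[:6] selects indices [0, 1, 2, 3, 4, 5] (0->'p', 1->'r', 2->'o', 3->'t', 4->'o', 5->'c'), giving 'protoc'.

'protoc'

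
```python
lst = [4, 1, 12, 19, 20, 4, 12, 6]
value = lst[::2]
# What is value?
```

lst has length 8. The slice lst[::2] selects indices [0, 2, 4, 6] (0->4, 2->12, 4->20, 6->12), giving [4, 12, 20, 12].

[4, 12, 20, 12]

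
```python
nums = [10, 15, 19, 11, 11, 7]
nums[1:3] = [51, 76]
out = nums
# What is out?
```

nums starts as [10, 15, 19, 11, 11, 7] (length 6). The slice nums[1:3] covers indices [1, 2] with values [15, 19]. Replacing that slice with [51, 76] (same length) produces [10, 51, 76, 11, 11, 7].

[10, 51, 76, 11, 11, 7]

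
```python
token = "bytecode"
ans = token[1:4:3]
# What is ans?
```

token has length 8. The slice token[1:4:3] selects indices [1] (1->'y'), giving 'y'.

'y'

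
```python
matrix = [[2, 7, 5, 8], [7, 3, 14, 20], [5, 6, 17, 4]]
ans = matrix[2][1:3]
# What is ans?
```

matrix[2] = [5, 6, 17, 4]. matrix[2] has length 4. The slice matrix[2][1:3] selects indices [1, 2] (1->6, 2->17), giving [6, 17].

[6, 17]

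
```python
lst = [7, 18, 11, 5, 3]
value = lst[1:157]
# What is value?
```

lst has length 5. The slice lst[1:157] selects indices [1, 2, 3, 4] (1->18, 2->11, 3->5, 4->3), giving [18, 11, 5, 3].

[18, 11, 5, 3]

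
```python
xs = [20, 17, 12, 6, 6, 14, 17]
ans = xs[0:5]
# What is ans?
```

xs has length 7. The slice xs[0:5] selects indices [0, 1, 2, 3, 4] (0->20, 1->17, 2->12, 3->6, 4->6), giving [20, 17, 12, 6, 6].

[20, 17, 12, 6, 6]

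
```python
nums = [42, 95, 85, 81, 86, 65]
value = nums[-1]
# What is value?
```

nums has length 6. Negative index -1 maps to positive index 6 + (-1) = 5. nums[5] = 65.

65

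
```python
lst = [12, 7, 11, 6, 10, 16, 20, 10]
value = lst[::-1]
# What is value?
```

lst has length 8. The slice lst[::-1] selects indices [7, 6, 5, 4, 3, 2, 1, 0] (7->10, 6->20, 5->16, 4->10, 3->6, 2->11, 1->7, 0->12), giving [10, 20, 16, 10, 6, 11, 7, 12].

[10, 20, 16, 10, 6, 11, 7, 12]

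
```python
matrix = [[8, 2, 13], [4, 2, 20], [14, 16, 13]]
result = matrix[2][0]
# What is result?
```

matrix[2] = [14, 16, 13]. Taking column 0 of that row yields 14.

14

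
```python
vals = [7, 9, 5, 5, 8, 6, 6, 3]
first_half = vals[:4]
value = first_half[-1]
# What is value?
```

vals has length 8. The slice vals[:4] selects indices [0, 1, 2, 3] (0->7, 1->9, 2->5, 3->5), giving [7, 9, 5, 5]. So first_half = [7, 9, 5, 5]. Then first_half[-1] = 5.

5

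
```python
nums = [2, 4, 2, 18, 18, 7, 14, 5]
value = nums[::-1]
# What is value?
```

nums has length 8. The slice nums[::-1] selects indices [7, 6, 5, 4, 3, 2, 1, 0] (7->5, 6->14, 5->7, 4->18, 3->18, 2->2, 1->4, 0->2), giving [5, 14, 7, 18, 18, 2, 4, 2].

[5, 14, 7, 18, 18, 2, 4, 2]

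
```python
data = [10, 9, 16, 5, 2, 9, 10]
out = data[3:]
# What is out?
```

data has length 7. The slice data[3:] selects indices [3, 4, 5, 6] (3->5, 4->2, 5->9, 6->10), giving [5, 2, 9, 10].

[5, 2, 9, 10]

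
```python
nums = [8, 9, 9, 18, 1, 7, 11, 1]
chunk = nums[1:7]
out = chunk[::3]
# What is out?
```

nums has length 8. The slice nums[1:7] selects indices [1, 2, 3, 4, 5, 6] (1->9, 2->9, 3->18, 4->1, 5->7, 6->11), giving [9, 9, 18, 1, 7, 11]. So chunk = [9, 9, 18, 1, 7, 11]. chunk has length 6. The slice chunk[::3] selects indices [0, 3] (0->9, 3->1), giving [9, 1].

[9, 1]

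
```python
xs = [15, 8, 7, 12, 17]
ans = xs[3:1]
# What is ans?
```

xs has length 5. The slice xs[3:1] resolves to an empty index range, so the result is [].

[]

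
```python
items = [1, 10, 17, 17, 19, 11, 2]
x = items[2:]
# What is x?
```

items has length 7. The slice items[2:] selects indices [2, 3, 4, 5, 6] (2->17, 3->17, 4->19, 5->11, 6->2), giving [17, 17, 19, 11, 2].

[17, 17, 19, 11, 2]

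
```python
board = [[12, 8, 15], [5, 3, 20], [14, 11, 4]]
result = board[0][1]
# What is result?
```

board[0] = [12, 8, 15]. Taking column 1 of that row yields 8.

8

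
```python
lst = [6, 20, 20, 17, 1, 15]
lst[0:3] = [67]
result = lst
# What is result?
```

lst starts as [6, 20, 20, 17, 1, 15] (length 6). The slice lst[0:3] covers indices [0, 1, 2] with values [6, 20, 20]. Replacing that slice with [67] (different length) produces [67, 17, 1, 15].

[67, 17, 1, 15]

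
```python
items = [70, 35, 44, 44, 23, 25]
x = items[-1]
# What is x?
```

items has length 6. Negative index -1 maps to positive index 6 + (-1) = 5. items[5] = 25.

25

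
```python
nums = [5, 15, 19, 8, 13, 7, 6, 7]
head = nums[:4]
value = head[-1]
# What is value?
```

nums has length 8. The slice nums[:4] selects indices [0, 1, 2, 3] (0->5, 1->15, 2->19, 3->8), giving [5, 15, 19, 8]. So head = [5, 15, 19, 8]. Then head[-1] = 8.

8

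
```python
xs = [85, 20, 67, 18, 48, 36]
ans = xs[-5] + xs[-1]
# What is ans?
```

xs has length 6. Negative index -5 maps to positive index 6 + (-5) = 1. xs[1] = 20.
xs has length 6. Negative index -1 maps to positive index 6 + (-1) = 5. xs[5] = 36.
Sum: 20 + 36 = 56.

56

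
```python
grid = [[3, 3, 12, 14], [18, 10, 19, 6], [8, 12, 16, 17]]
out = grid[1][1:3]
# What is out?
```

grid[1] = [18, 10, 19, 6]. grid[1] has length 4. The slice grid[1][1:3] selects indices [1, 2] (1->10, 2->19), giving [10, 19].

[10, 19]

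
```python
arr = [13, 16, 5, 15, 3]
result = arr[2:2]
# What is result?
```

arr has length 5. The slice arr[2:2] resolves to an empty index range, so the result is [].

[]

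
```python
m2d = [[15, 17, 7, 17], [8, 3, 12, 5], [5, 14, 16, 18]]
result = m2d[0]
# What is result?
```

m2d has 3 rows. Row 0 is [15, 17, 7, 17].

[15, 17, 7, 17]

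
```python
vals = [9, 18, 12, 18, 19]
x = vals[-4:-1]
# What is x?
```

vals has length 5. The slice vals[-4:-1] selects indices [1, 2, 3] (1->18, 2->12, 3->18), giving [18, 12, 18].

[18, 12, 18]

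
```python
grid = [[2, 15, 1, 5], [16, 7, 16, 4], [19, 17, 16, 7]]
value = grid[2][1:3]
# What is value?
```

grid[2] = [19, 17, 16, 7]. grid[2] has length 4. The slice grid[2][1:3] selects indices [1, 2] (1->17, 2->16), giving [17, 16].

[17, 16]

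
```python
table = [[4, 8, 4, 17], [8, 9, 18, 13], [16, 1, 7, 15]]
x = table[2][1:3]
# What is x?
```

table[2] = [16, 1, 7, 15]. table[2] has length 4. The slice table[2][1:3] selects indices [1, 2] (1->1, 2->7), giving [1, 7].

[1, 7]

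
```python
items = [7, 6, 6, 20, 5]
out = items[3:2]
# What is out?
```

items has length 5. The slice items[3:2] resolves to an empty index range, so the result is [].

[]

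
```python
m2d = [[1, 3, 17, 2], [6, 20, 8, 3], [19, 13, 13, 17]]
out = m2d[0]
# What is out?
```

m2d has 3 rows. Row 0 is [1, 3, 17, 2].

[1, 3, 17, 2]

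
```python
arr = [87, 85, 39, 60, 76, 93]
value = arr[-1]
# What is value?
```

arr has length 6. Negative index -1 maps to positive index 6 + (-1) = 5. arr[5] = 93.

93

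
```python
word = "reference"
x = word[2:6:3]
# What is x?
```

word has length 9. The slice word[2:6:3] selects indices [2, 5] (2->'f', 5->'e'), giving 'fe'.

'fe'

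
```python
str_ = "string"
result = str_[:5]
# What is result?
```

str_ has length 6. The slice str_[:5] selects indices [0, 1, 2, 3, 4] (0->'s', 1->'t', 2->'r', 3->'i', 4->'n'), giving 'strin'.

'strin'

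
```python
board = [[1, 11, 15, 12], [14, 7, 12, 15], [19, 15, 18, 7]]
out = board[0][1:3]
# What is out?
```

board[0] = [1, 11, 15, 12]. board[0] has length 4. The slice board[0][1:3] selects indices [1, 2] (1->11, 2->15), giving [11, 15].

[11, 15]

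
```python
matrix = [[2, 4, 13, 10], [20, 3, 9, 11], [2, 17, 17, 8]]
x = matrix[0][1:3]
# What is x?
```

matrix[0] = [2, 4, 13, 10]. matrix[0] has length 4. The slice matrix[0][1:3] selects indices [1, 2] (1->4, 2->13), giving [4, 13].

[4, 13]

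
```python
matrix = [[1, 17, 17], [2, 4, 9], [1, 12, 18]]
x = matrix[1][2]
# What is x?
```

matrix[1] = [2, 4, 9]. Taking column 2 of that row yields 9.

9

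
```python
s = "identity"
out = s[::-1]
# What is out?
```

s has length 8. The slice s[::-1] selects indices [7, 6, 5, 4, 3, 2, 1, 0] (7->'y', 6->'t', 5->'i', 4->'t', 3->'n', 2->'e', 1->'d', 0->'i'), giving 'ytitnedi'.

'ytitnedi'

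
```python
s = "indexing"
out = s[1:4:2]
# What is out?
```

s has length 8. The slice s[1:4:2] selects indices [1, 3] (1->'n', 3->'e'), giving 'ne'.

'ne'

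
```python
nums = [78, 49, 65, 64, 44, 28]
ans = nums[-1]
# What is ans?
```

nums has length 6. Negative index -1 maps to positive index 6 + (-1) = 5. nums[5] = 28.

28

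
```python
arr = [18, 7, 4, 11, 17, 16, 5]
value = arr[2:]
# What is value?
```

arr has length 7. The slice arr[2:] selects indices [2, 3, 4, 5, 6] (2->4, 3->11, 4->17, 5->16, 6->5), giving [4, 11, 17, 16, 5].

[4, 11, 17, 16, 5]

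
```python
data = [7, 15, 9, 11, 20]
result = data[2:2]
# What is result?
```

data has length 5. The slice data[2:2] resolves to an empty index range, so the result is [].

[]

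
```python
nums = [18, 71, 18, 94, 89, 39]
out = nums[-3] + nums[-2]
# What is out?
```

nums has length 6. Negative index -3 maps to positive index 6 + (-3) = 3. nums[3] = 94.
nums has length 6. Negative index -2 maps to positive index 6 + (-2) = 4. nums[4] = 89.
Sum: 94 + 89 = 183.

183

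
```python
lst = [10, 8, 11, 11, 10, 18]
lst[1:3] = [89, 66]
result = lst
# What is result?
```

lst starts as [10, 8, 11, 11, 10, 18] (length 6). The slice lst[1:3] covers indices [1, 2] with values [8, 11]. Replacing that slice with [89, 66] (same length) produces [10, 89, 66, 11, 10, 18].

[10, 89, 66, 11, 10, 18]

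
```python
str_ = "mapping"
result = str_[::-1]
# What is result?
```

str_ has length 7. The slice str_[::-1] selects indices [6, 5, 4, 3, 2, 1, 0] (6->'g', 5->'n', 4->'i', 3->'p', 2->'p', 1->'a', 0->'m'), giving 'gnippam'.

'gnippam'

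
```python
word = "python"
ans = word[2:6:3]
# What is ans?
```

word has length 6. The slice word[2:6:3] selects indices [2, 5] (2->'t', 5->'n'), giving 'tn'.

'tn'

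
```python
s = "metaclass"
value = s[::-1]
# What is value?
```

s has length 9. The slice s[::-1] selects indices [8, 7, 6, 5, 4, 3, 2, 1, 0] (8->'s', 7->'s', 6->'a', 5->'l', 4->'c', 3->'a', 2->'t', 1->'e', 0->'m'), giving 'ssalcatem'.

'ssalcatem'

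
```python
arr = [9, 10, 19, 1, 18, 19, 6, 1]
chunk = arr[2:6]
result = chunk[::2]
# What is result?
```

arr has length 8. The slice arr[2:6] selects indices [2, 3, 4, 5] (2->19, 3->1, 4->18, 5->19), giving [19, 1, 18, 19]. So chunk = [19, 1, 18, 19]. chunk has length 4. The slice chunk[::2] selects indices [0, 2] (0->19, 2->18), giving [19, 18].

[19, 18]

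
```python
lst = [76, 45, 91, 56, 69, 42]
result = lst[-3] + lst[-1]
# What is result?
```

lst has length 6. Negative index -3 maps to positive index 6 + (-3) = 3. lst[3] = 56.
lst has length 6. Negative index -1 maps to positive index 6 + (-1) = 5. lst[5] = 42.
Sum: 56 + 42 = 98.

98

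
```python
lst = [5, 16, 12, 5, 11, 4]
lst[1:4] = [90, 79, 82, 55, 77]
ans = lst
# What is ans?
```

lst starts as [5, 16, 12, 5, 11, 4] (length 6). The slice lst[1:4] covers indices [1, 2, 3] with values [16, 12, 5]. Replacing that slice with [90, 79, 82, 55, 77] (different length) produces [5, 90, 79, 82, 55, 77, 11, 4].

[5, 90, 79, 82, 55, 77, 11, 4]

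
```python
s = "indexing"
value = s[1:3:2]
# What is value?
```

s has length 8. The slice s[1:3:2] selects indices [1] (1->'n'), giving 'n'.

'n'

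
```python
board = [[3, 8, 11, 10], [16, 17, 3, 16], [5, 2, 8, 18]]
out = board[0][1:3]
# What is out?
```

board[0] = [3, 8, 11, 10]. board[0] has length 4. The slice board[0][1:3] selects indices [1, 2] (1->8, 2->11), giving [8, 11].

[8, 11]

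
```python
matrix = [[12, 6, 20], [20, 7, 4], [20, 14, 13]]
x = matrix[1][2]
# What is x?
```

matrix[1] = [20, 7, 4]. Taking column 2 of that row yields 4.

4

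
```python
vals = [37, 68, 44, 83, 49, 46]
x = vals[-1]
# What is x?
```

vals has length 6. Negative index -1 maps to positive index 6 + (-1) = 5. vals[5] = 46.

46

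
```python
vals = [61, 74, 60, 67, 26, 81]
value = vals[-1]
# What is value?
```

vals has length 6. Negative index -1 maps to positive index 6 + (-1) = 5. vals[5] = 81.

81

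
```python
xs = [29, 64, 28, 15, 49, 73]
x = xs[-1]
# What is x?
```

xs has length 6. Negative index -1 maps to positive index 6 + (-1) = 5. xs[5] = 73.

73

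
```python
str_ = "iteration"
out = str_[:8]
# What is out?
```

str_ has length 9. The slice str_[:8] selects indices [0, 1, 2, 3, 4, 5, 6, 7] (0->'i', 1->'t', 2->'e', 3->'r', 4->'a', 5->'t', 6->'i', 7->'o'), giving 'iteratio'.

'iteratio'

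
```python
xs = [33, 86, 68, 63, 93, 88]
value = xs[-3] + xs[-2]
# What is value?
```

xs has length 6. Negative index -3 maps to positive index 6 + (-3) = 3. xs[3] = 63.
xs has length 6. Negative index -2 maps to positive index 6 + (-2) = 4. xs[4] = 93.
Sum: 63 + 93 = 156.

156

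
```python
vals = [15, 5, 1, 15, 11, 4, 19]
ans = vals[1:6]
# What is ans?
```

vals has length 7. The slice vals[1:6] selects indices [1, 2, 3, 4, 5] (1->5, 2->1, 3->15, 4->11, 5->4), giving [5, 1, 15, 11, 4].

[5, 1, 15, 11, 4]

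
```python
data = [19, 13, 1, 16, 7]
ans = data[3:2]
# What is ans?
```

data has length 5. The slice data[3:2] resolves to an empty index range, so the result is [].

[]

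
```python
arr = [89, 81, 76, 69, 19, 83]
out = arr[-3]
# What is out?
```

arr has length 6. Negative index -3 maps to positive index 6 + (-3) = 3. arr[3] = 69.

69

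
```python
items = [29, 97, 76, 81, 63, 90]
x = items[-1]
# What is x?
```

items has length 6. Negative index -1 maps to positive index 6 + (-1) = 5. items[5] = 90.

90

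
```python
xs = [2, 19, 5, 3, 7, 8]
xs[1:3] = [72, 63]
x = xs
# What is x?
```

xs starts as [2, 19, 5, 3, 7, 8] (length 6). The slice xs[1:3] covers indices [1, 2] with values [19, 5]. Replacing that slice with [72, 63] (same length) produces [2, 72, 63, 3, 7, 8].

[2, 72, 63, 3, 7, 8]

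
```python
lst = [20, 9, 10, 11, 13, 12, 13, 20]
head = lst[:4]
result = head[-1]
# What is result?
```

lst has length 8. The slice lst[:4] selects indices [0, 1, 2, 3] (0->20, 1->9, 2->10, 3->11), giving [20, 9, 10, 11]. So head = [20, 9, 10, 11]. Then head[-1] = 11.

11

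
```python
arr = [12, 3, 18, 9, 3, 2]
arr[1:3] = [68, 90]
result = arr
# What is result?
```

arr starts as [12, 3, 18, 9, 3, 2] (length 6). The slice arr[1:3] covers indices [1, 2] with values [3, 18]. Replacing that slice with [68, 90] (same length) produces [12, 68, 90, 9, 3, 2].

[12, 68, 90, 9, 3, 2]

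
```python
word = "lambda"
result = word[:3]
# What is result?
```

word has length 6. The slice word[:3] selects indices [0, 1, 2] (0->'l', 1->'a', 2->'m'), giving 'lam'.

'lam'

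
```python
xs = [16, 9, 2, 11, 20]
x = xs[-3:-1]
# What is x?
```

xs has length 5. The slice xs[-3:-1] selects indices [2, 3] (2->2, 3->11), giving [2, 11].

[2, 11]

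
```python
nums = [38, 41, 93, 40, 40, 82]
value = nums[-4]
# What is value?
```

nums has length 6. Negative index -4 maps to positive index 6 + (-4) = 2. nums[2] = 93.

93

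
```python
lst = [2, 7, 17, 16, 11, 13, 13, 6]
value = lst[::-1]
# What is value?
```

lst has length 8. The slice lst[::-1] selects indices [7, 6, 5, 4, 3, 2, 1, 0] (7->6, 6->13, 5->13, 4->11, 3->16, 2->17, 1->7, 0->2), giving [6, 13, 13, 11, 16, 17, 7, 2].

[6, 13, 13, 11, 16, 17, 7, 2]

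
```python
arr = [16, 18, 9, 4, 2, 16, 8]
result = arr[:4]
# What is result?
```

arr has length 7. The slice arr[:4] selects indices [0, 1, 2, 3] (0->16, 1->18, 2->9, 3->4), giving [16, 18, 9, 4].

[16, 18, 9, 4]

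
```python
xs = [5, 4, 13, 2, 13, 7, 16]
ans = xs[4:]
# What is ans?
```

xs has length 7. The slice xs[4:] selects indices [4, 5, 6] (4->13, 5->7, 6->16), giving [13, 7, 16].

[13, 7, 16]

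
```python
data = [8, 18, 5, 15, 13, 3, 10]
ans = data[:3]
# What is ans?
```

data has length 7. The slice data[:3] selects indices [0, 1, 2] (0->8, 1->18, 2->5), giving [8, 18, 5].

[8, 18, 5]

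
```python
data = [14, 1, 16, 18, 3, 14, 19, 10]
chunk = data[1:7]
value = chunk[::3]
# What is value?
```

data has length 8. The slice data[1:7] selects indices [1, 2, 3, 4, 5, 6] (1->1, 2->16, 3->18, 4->3, 5->14, 6->19), giving [1, 16, 18, 3, 14, 19]. So chunk = [1, 16, 18, 3, 14, 19]. chunk has length 6. The slice chunk[::3] selects indices [0, 3] (0->1, 3->3), giving [1, 3].

[1, 3]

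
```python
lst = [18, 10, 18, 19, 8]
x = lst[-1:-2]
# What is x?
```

lst has length 5. The slice lst[-1:-2] resolves to an empty index range, so the result is [].

[]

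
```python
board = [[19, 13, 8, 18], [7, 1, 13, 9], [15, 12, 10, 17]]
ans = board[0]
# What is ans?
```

board has 3 rows. Row 0 is [19, 13, 8, 18].

[19, 13, 8, 18]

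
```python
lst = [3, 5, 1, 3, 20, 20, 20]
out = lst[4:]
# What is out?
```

lst has length 7. The slice lst[4:] selects indices [4, 5, 6] (4->20, 5->20, 6->20), giving [20, 20, 20].

[20, 20, 20]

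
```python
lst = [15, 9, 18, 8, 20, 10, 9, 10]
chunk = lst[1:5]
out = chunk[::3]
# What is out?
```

lst has length 8. The slice lst[1:5] selects indices [1, 2, 3, 4] (1->9, 2->18, 3->8, 4->20), giving [9, 18, 8, 20]. So chunk = [9, 18, 8, 20]. chunk has length 4. The slice chunk[::3] selects indices [0, 3] (0->9, 3->20), giving [9, 20].

[9, 20]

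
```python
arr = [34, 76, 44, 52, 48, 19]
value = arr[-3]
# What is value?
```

arr has length 6. Negative index -3 maps to positive index 6 + (-3) = 3. arr[3] = 52.

52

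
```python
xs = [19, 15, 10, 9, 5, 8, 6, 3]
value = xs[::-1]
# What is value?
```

xs has length 8. The slice xs[::-1] selects indices [7, 6, 5, 4, 3, 2, 1, 0] (7->3, 6->6, 5->8, 4->5, 3->9, 2->10, 1->15, 0->19), giving [3, 6, 8, 5, 9, 10, 15, 19].

[3, 6, 8, 5, 9, 10, 15, 19]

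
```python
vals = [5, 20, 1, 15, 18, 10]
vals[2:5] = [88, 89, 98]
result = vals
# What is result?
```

vals starts as [5, 20, 1, 15, 18, 10] (length 6). The slice vals[2:5] covers indices [2, 3, 4] with values [1, 15, 18]. Replacing that slice with [88, 89, 98] (same length) produces [5, 20, 88, 89, 98, 10].

[5, 20, 88, 89, 98, 10]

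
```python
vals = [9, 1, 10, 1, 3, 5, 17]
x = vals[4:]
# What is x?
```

vals has length 7. The slice vals[4:] selects indices [4, 5, 6] (4->3, 5->5, 6->17), giving [3, 5, 17].

[3, 5, 17]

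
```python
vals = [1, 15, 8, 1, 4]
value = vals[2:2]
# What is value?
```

vals has length 5. The slice vals[2:2] resolves to an empty index range, so the result is [].

[]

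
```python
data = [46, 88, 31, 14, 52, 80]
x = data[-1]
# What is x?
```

data has length 6. Negative index -1 maps to positive index 6 + (-1) = 5. data[5] = 80.

80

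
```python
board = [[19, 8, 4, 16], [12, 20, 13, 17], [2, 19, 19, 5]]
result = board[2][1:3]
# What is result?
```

board[2] = [2, 19, 19, 5]. board[2] has length 4. The slice board[2][1:3] selects indices [1, 2] (1->19, 2->19), giving [19, 19].

[19, 19]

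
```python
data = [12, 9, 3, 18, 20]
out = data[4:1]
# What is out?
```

data has length 5. The slice data[4:1] resolves to an empty index range, so the result is [].

[]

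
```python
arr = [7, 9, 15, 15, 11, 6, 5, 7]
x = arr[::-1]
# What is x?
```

arr has length 8. The slice arr[::-1] selects indices [7, 6, 5, 4, 3, 2, 1, 0] (7->7, 6->5, 5->6, 4->11, 3->15, 2->15, 1->9, 0->7), giving [7, 5, 6, 11, 15, 15, 9, 7].

[7, 5, 6, 11, 15, 15, 9, 7]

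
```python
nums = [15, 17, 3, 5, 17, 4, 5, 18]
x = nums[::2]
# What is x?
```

nums has length 8. The slice nums[::2] selects indices [0, 2, 4, 6] (0->15, 2->3, 4->17, 6->5), giving [15, 3, 17, 5].

[15, 3, 17, 5]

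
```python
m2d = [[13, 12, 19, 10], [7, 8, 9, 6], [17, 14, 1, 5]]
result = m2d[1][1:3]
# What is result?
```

m2d[1] = [7, 8, 9, 6]. m2d[1] has length 4. The slice m2d[1][1:3] selects indices [1, 2] (1->8, 2->9), giving [8, 9].

[8, 9]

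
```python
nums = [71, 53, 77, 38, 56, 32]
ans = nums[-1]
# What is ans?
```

nums has length 6. Negative index -1 maps to positive index 6 + (-1) = 5. nums[5] = 32.

32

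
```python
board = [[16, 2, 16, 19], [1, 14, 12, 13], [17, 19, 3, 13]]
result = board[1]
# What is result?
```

board has 3 rows. Row 1 is [1, 14, 12, 13].

[1, 14, 12, 13]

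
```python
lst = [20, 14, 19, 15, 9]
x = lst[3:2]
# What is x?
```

lst has length 5. The slice lst[3:2] resolves to an empty index range, so the result is [].

[]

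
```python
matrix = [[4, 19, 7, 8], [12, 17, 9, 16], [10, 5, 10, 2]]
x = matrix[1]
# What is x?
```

matrix has 3 rows. Row 1 is [12, 17, 9, 16].

[12, 17, 9, 16]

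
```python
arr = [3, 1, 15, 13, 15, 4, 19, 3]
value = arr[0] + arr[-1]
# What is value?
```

arr has length 8. arr[0] = 3.
arr has length 8. Negative index -1 maps to positive index 8 + (-1) = 7. arr[7] = 3.
Sum: 3 + 3 = 6.

6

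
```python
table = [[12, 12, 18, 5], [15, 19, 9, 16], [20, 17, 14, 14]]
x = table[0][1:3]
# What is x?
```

table[0] = [12, 12, 18, 5]. table[0] has length 4. The slice table[0][1:3] selects indices [1, 2] (1->12, 2->18), giving [12, 18].

[12, 18]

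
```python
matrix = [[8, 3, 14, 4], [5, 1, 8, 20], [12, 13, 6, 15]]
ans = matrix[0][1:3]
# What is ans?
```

matrix[0] = [8, 3, 14, 4]. matrix[0] has length 4. The slice matrix[0][1:3] selects indices [1, 2] (1->3, 2->14), giving [3, 14].

[3, 14]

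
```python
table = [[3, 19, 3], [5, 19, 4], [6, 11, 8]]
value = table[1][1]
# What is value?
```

table[1] = [5, 19, 4]. Taking column 1 of that row yields 19.

19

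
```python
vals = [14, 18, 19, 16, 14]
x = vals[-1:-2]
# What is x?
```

vals has length 5. The slice vals[-1:-2] resolves to an empty index range, so the result is [].

[]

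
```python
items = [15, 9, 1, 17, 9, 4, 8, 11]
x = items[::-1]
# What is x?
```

items has length 8. The slice items[::-1] selects indices [7, 6, 5, 4, 3, 2, 1, 0] (7->11, 6->8, 5->4, 4->9, 3->17, 2->1, 1->9, 0->15), giving [11, 8, 4, 9, 17, 1, 9, 15].

[11, 8, 4, 9, 17, 1, 9, 15]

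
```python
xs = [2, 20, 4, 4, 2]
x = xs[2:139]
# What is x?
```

xs has length 5. The slice xs[2:139] selects indices [2, 3, 4] (2->4, 3->4, 4->2), giving [4, 4, 2].

[4, 4, 2]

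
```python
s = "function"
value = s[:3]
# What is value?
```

s has length 8. The slice s[:3] selects indices [0, 1, 2] (0->'f', 1->'u', 2->'n'), giving 'fun'.

'fun'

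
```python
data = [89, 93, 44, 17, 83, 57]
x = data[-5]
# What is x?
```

data has length 6. Negative index -5 maps to positive index 6 + (-5) = 1. data[1] = 93.

93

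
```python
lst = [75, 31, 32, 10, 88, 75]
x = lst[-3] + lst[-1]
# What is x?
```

lst has length 6. Negative index -3 maps to positive index 6 + (-3) = 3. lst[3] = 10.
lst has length 6. Negative index -1 maps to positive index 6 + (-1) = 5. lst[5] = 75.
Sum: 10 + 75 = 85.

85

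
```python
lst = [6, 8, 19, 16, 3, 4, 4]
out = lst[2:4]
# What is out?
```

lst has length 7. The slice lst[2:4] selects indices [2, 3] (2->19, 3->16), giving [19, 16].

[19, 16]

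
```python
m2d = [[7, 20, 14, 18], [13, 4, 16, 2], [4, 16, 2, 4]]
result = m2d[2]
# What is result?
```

m2d has 3 rows. Row 2 is [4, 16, 2, 4].

[4, 16, 2, 4]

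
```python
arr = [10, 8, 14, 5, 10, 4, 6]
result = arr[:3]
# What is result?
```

arr has length 7. The slice arr[:3] selects indices [0, 1, 2] (0->10, 1->8, 2->14), giving [10, 8, 14].

[10, 8, 14]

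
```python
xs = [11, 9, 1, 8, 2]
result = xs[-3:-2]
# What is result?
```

xs has length 5. The slice xs[-3:-2] selects indices [2] (2->1), giving [1].

[1]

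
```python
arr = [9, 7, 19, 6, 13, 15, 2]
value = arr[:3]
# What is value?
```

arr has length 7. The slice arr[:3] selects indices [0, 1, 2] (0->9, 1->7, 2->19), giving [9, 7, 19].

[9, 7, 19]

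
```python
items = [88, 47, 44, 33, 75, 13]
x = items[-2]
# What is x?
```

items has length 6. Negative index -2 maps to positive index 6 + (-2) = 4. items[4] = 75.

75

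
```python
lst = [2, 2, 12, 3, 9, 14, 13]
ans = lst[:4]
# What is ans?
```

lst has length 7. The slice lst[:4] selects indices [0, 1, 2, 3] (0->2, 1->2, 2->12, 3->3), giving [2, 2, 12, 3].

[2, 2, 12, 3]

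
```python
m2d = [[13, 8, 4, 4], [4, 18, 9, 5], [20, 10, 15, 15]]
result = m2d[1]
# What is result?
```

m2d has 3 rows. Row 1 is [4, 18, 9, 5].

[4, 18, 9, 5]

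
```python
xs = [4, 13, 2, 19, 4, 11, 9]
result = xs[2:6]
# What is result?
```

xs has length 7. The slice xs[2:6] selects indices [2, 3, 4, 5] (2->2, 3->19, 4->4, 5->11), giving [2, 19, 4, 11].

[2, 19, 4, 11]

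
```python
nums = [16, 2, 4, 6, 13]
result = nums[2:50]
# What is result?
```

nums has length 5. The slice nums[2:50] selects indices [2, 3, 4] (2->4, 3->6, 4->13), giving [4, 6, 13].

[4, 6, 13]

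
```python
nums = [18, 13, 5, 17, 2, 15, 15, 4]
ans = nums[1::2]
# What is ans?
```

nums has length 8. The slice nums[1::2] selects indices [1, 3, 5, 7] (1->13, 3->17, 5->15, 7->4), giving [13, 17, 15, 4].

[13, 17, 15, 4]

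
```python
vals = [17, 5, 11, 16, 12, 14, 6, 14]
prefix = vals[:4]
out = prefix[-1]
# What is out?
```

vals has length 8. The slice vals[:4] selects indices [0, 1, 2, 3] (0->17, 1->5, 2->11, 3->16), giving [17, 5, 11, 16]. So prefix = [17, 5, 11, 16]. Then prefix[-1] = 16.

16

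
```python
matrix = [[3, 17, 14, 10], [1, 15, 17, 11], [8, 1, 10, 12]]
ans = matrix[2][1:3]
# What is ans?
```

matrix[2] = [8, 1, 10, 12]. matrix[2] has length 4. The slice matrix[2][1:3] selects indices [1, 2] (1->1, 2->10), giving [1, 10].

[1, 10]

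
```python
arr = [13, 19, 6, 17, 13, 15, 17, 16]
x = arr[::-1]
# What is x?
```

arr has length 8. The slice arr[::-1] selects indices [7, 6, 5, 4, 3, 2, 1, 0] (7->16, 6->17, 5->15, 4->13, 3->17, 2->6, 1->19, 0->13), giving [16, 17, 15, 13, 17, 6, 19, 13].

[16, 17, 15, 13, 17, 6, 19, 13]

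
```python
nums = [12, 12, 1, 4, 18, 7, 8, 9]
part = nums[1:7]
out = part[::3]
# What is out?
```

nums has length 8. The slice nums[1:7] selects indices [1, 2, 3, 4, 5, 6] (1->12, 2->1, 3->4, 4->18, 5->7, 6->8), giving [12, 1, 4, 18, 7, 8]. So part = [12, 1, 4, 18, 7, 8]. part has length 6. The slice part[::3] selects indices [0, 3] (0->12, 3->18), giving [12, 18].

[12, 18]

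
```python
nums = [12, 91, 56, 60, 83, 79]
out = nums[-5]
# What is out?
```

nums has length 6. Negative index -5 maps to positive index 6 + (-5) = 1. nums[1] = 91.

91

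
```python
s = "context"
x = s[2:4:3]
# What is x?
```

s has length 7. The slice s[2:4:3] selects indices [2] (2->'n'), giving 'n'.

'n'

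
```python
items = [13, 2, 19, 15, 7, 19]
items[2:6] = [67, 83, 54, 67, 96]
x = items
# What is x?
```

items starts as [13, 2, 19, 15, 7, 19] (length 6). The slice items[2:6] covers indices [2, 3, 4, 5] with values [19, 15, 7, 19]. Replacing that slice with [67, 83, 54, 67, 96] (different length) produces [13, 2, 67, 83, 54, 67, 96].

[13, 2, 67, 83, 54, 67, 96]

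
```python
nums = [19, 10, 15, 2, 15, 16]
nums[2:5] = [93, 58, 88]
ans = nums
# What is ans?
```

nums starts as [19, 10, 15, 2, 15, 16] (length 6). The slice nums[2:5] covers indices [2, 3, 4] with values [15, 2, 15]. Replacing that slice with [93, 58, 88] (same length) produces [19, 10, 93, 58, 88, 16].

[19, 10, 93, 58, 88, 16]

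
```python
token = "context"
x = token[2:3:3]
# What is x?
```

token has length 7. The slice token[2:3:3] selects indices [2] (2->'n'), giving 'n'.

'n'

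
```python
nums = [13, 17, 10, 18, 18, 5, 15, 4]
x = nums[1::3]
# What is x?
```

nums has length 8. The slice nums[1::3] selects indices [1, 4, 7] (1->17, 4->18, 7->4), giving [17, 18, 4].

[17, 18, 4]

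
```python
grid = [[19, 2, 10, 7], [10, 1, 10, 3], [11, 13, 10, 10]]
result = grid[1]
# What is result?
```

grid has 3 rows. Row 1 is [10, 1, 10, 3].

[10, 1, 10, 3]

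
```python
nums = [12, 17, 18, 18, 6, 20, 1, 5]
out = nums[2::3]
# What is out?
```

nums has length 8. The slice nums[2::3] selects indices [2, 5] (2->18, 5->20), giving [18, 20].

[18, 20]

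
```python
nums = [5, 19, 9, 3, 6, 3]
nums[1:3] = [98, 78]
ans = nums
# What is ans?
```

nums starts as [5, 19, 9, 3, 6, 3] (length 6). The slice nums[1:3] covers indices [1, 2] with values [19, 9]. Replacing that slice with [98, 78] (same length) produces [5, 98, 78, 3, 6, 3].

[5, 98, 78, 3, 6, 3]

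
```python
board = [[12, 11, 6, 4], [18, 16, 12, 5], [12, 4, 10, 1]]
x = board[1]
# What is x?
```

board has 3 rows. Row 1 is [18, 16, 12, 5].

[18, 16, 12, 5]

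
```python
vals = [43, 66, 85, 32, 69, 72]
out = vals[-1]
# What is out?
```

vals has length 6. Negative index -1 maps to positive index 6 + (-1) = 5. vals[5] = 72.

72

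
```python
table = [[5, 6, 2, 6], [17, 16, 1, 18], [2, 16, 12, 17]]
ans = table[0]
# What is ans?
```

table has 3 rows. Row 0 is [5, 6, 2, 6].

[5, 6, 2, 6]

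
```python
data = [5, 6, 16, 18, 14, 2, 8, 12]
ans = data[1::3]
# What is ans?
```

data has length 8. The slice data[1::3] selects indices [1, 4, 7] (1->6, 4->14, 7->12), giving [6, 14, 12].

[6, 14, 12]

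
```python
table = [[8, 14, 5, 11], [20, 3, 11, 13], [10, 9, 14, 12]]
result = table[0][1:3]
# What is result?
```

table[0] = [8, 14, 5, 11]. table[0] has length 4. The slice table[0][1:3] selects indices [1, 2] (1->14, 2->5), giving [14, 5].

[14, 5]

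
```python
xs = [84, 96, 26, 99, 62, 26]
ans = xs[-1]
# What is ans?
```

xs has length 6. Negative index -1 maps to positive index 6 + (-1) = 5. xs[5] = 26.

26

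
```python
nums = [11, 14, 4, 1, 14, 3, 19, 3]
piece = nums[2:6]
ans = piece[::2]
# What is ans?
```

nums has length 8. The slice nums[2:6] selects indices [2, 3, 4, 5] (2->4, 3->1, 4->14, 5->3), giving [4, 1, 14, 3]. So piece = [4, 1, 14, 3]. piece has length 4. The slice piece[::2] selects indices [0, 2] (0->4, 2->14), giving [4, 14].

[4, 14]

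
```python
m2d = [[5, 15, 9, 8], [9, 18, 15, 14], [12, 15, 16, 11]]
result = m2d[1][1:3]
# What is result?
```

m2d[1] = [9, 18, 15, 14]. m2d[1] has length 4. The slice m2d[1][1:3] selects indices [1, 2] (1->18, 2->15), giving [18, 15].

[18, 15]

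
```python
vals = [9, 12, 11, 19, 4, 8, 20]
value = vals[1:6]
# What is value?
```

vals has length 7. The slice vals[1:6] selects indices [1, 2, 3, 4, 5] (1->12, 2->11, 3->19, 4->4, 5->8), giving [12, 11, 19, 4, 8].

[12, 11, 19, 4, 8]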